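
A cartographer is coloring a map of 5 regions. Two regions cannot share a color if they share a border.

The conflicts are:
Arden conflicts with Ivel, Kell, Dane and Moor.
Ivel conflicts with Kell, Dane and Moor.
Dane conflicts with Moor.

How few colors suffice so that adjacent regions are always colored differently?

Arden, Ivel, Dane, Moor all conflict with each other, so at least 4 colors are needed.
4 colors suffice: color 1 → {Ivel}; color 2 → {Arden}; color 3 → {Kell, Moor}; color 4 → {Dane}. Every pair that conflicts lands in different colors.

4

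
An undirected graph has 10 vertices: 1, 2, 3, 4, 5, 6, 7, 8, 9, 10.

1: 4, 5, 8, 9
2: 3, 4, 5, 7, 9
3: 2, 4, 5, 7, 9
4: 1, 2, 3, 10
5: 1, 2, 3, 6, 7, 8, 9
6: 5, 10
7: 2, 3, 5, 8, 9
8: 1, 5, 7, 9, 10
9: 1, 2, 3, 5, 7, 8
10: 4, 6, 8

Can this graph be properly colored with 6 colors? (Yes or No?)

Yes

The chromatic number is 5. 2, 3, 5, 7, 9 are mutually adjacent (a clique of size 5), so at least 5 colors are needed.
5 colors suffice: color red → {4, 5}; color blue → {9, 10}; color green → {2, 6, 8}; color yellow → {1, 7}; color purple → {3}.
Since 6 ≥ 5, a proper 6-coloring certainly exists.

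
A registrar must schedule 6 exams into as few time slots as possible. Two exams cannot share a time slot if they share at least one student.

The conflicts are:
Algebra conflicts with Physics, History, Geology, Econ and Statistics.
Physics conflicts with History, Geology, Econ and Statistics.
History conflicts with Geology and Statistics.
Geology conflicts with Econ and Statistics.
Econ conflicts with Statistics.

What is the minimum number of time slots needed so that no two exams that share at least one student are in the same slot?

5

Algebra, Physics, Geology, Econ, Statistics are mutually in conflict, so at least 5 time slots are needed.
5 time slots suffice: time slot 1 → {Geology}; time slot 2 → {Statistics}; time slot 3 → {Physics}; time slot 4 → {Algebra}; time slot 5 → {History, Econ}. No two conflicting exams share a time slot.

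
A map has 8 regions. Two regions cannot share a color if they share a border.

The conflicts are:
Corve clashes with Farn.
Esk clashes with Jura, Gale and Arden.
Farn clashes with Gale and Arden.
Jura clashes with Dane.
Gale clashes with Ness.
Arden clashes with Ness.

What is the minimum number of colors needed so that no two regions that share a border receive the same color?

Arden and Ness conflict, so at least 2 colors are needed.
One proper 2-coloring: Corve=2, Esk=1, Farn=1, Jura=2, Gale=2, Arden=2, Dane=1, Ness=1. No two conflicting regions share a color.

2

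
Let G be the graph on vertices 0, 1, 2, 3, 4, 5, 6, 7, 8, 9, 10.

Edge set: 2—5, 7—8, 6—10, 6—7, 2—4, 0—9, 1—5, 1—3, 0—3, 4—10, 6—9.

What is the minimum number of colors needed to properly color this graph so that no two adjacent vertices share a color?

3

The cycle 3-0-9-6-10-4-2-5-1-3 has odd length 9, so it cannot be 2-colored; at least 3 colors are needed.
A valid assignment using 3 colors: 0=red, 1=green, 2=blue, 3=blue, 4=red, 5=red, 6=red, 7=blue, 8=red, 9=blue, 10=blue. No two adjacent vertices share a color.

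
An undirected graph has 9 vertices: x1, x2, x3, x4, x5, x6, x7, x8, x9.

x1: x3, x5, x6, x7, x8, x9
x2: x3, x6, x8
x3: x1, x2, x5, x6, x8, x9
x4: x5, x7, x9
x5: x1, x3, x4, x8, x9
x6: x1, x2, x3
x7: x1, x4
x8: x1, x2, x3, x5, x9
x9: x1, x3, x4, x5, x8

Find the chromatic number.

5

x1, x3, x5, x8, x9 are pairwise adjacent (a clique of size 5), so at least 5 colors are needed.
5 colors suffice: x1=1, x2=1, x3=2, x4=1, x5=5, x6=3, x7=2, x8=3, x9=4. No two adjacent vertices share a color.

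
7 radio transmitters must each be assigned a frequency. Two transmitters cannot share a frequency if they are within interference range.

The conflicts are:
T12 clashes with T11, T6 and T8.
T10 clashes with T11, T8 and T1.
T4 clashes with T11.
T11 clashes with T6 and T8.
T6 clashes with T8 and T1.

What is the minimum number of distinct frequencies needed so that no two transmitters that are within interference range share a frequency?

4

T12, T11, T6, T8 pairwise conflict, so at least 4 frequencies are needed.
4 frequencies suffice: T12=4, T10=3, T4=2, T11=1, T6=3, T8=2, T1=1. Every pair that conflicts lands in different frequencies.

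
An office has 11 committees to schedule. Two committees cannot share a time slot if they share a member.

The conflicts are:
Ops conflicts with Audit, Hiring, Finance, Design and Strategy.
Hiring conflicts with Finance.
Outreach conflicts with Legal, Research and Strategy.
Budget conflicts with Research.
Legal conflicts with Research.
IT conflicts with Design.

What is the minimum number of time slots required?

3

Outreach, Legal, Research all conflict with each other, so at least 3 time slots are needed.
3 time slots suffice: time slot 1 → {Ops, Outreach, Budget, IT}; time slot 2 → {Audit, Hiring, Research, Design, Strategy}; time slot 3 → {Finance, Legal}. Every pair that conflicts lands in different time slots.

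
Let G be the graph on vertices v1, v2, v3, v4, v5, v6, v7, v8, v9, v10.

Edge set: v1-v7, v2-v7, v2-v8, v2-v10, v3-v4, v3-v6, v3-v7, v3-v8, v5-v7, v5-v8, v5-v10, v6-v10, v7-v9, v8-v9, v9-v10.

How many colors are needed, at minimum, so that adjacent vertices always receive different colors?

The cycle v8-v5-v10-v6-v3-v8 has odd length 5, so it cannot be 2-colored; at least 3 colors are needed.
One proper 3-coloring: v1=blue, v2=blue, v3=blue, v4=red, v5=blue, v6=green, v7=red, v8=red, v9=blue, v10=red. No two adjacent vertices share a color.

3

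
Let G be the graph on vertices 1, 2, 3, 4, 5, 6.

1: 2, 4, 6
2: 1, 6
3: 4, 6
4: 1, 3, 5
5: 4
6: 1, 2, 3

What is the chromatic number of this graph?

1, 2, 6 are mutually adjacent, so at least 3 colors are needed.
3 colors suffice: color red → {4, 6}; color blue → {1, 3, 5}; color green → {2}. Every edge joins two different colors.

3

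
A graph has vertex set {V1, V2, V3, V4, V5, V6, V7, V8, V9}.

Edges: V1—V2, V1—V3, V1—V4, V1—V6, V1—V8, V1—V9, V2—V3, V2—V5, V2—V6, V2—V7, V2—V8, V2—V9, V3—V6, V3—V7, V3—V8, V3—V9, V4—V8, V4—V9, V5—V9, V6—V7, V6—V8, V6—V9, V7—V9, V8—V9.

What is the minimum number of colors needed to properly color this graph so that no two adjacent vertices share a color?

6

V1, V2, V3, V6, V8, V9 form a clique, so at least 6 colors are needed.
6 colors suffice: color 1 → {V9}; color 2 → {V2, V4}; color 3 → {V5, V6}; color 4 → {V3}; color 5 → {V1, V7}; color 6 → {V8}. Each edge has distinct colors on its endpoints.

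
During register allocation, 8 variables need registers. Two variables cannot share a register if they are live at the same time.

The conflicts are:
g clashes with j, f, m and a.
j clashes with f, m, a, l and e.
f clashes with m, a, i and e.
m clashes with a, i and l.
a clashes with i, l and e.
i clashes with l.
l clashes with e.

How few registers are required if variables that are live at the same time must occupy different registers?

5

g, j, f, m, a all conflict with each other, so at least 5 registers are needed.
Using 5 registers: g=5, j=3, f=4, m=2, a=1, i=3, l=4, e=2. No two conflicting variables share a register.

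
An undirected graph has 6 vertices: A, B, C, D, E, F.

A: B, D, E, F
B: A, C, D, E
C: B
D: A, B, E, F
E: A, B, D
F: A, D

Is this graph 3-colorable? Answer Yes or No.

No

A, B, D, E are mutually adjacent (a clique of size 4), so at least 4 colors are needed.
So 3 colors are not enough.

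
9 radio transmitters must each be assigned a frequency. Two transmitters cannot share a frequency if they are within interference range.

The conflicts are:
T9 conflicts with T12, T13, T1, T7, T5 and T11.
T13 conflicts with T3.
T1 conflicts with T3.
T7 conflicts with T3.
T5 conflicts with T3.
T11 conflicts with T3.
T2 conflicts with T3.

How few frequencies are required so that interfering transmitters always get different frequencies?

T9 and T11 conflict, so at least 2 frequencies are needed.
Using 2 frequencies: T9=1, T12=2, T13=2, T1=2, T7=2, T5=2, T11=2, T2=2, T3=1. Every pair that conflicts lands in different frequencies.

2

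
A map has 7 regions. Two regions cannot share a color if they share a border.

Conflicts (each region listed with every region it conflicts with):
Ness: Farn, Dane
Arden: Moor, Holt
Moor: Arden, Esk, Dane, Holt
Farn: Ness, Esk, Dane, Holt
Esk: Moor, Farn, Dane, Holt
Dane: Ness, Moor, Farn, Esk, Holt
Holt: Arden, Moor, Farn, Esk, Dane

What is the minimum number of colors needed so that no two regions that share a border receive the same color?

4

Farn, Esk, Dane, Holt are mutually in conflict, so at least 4 colors are needed.
A valid assignment using 4 colors: Ness=1, Arden=2, Moor=3, Farn=3, Esk=4, Dane=2, Holt=1. Each listed conflict is separated.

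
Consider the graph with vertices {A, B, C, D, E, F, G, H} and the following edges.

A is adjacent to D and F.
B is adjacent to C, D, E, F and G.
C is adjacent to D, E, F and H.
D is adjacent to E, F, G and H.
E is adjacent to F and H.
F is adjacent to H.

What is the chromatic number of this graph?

5

C, D, E, F, H are pairwise adjacent (a clique of size 5), so at least 5 colors are needed.
5 colors suffice: color 1 → {D}; color 2 → {F, G}; color 3 → {A, C}; color 4 → {E}; color 5 → {B, H}. Every edge joins two different colors.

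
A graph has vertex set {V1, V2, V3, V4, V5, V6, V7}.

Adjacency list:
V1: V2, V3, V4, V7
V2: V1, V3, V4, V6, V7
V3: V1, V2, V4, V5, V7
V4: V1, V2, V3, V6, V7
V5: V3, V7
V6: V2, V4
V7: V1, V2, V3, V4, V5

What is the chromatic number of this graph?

V1, V2, V3, V4, V7 are pairwise adjacent (a clique of size 5), so at least 5 colors are needed.
5 colors suffice: color R → {V4, V5}; color B → {V3, V6}; color G → {V2}; color Y → {V7}; color P → {V1}. Each edge has distinct colors on its endpoints.

5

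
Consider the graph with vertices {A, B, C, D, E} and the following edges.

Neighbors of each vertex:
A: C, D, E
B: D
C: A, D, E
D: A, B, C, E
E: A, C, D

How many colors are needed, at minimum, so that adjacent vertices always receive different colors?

A, C, D, E are mutually adjacent (a clique of size 4), so at least 4 colors are needed.
4 colors suffice: color red → {D}; color blue → {B, E}; color green → {C}; color yellow → {A}. Each edge has distinct colors on its endpoints.

4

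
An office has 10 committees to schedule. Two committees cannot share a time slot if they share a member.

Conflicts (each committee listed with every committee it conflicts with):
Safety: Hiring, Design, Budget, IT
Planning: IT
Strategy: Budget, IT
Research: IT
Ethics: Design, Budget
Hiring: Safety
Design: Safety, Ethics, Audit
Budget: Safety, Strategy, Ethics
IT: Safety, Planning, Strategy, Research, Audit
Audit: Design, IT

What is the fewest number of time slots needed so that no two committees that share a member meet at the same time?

Planning and IT conflict, so at least 2 time slots are needed.
2 time slots suffice: time slot 1 → {Hiring, Design, Budget, IT}; time slot 2 → {Safety, Planning, Strategy, Research, Ethics, Audit}. Every pair that conflicts lands in different time slots.

2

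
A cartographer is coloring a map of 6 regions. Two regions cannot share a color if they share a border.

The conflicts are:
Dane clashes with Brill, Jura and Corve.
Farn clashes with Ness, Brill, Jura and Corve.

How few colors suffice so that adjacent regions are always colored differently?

2

Farn and Jura conflict, so at least 2 colors are needed.
One proper 2-coloring: Dane=1, Farn=1, Ness=2, Brill=2, Jura=2, Corve=2. No two conflicting regions share a color.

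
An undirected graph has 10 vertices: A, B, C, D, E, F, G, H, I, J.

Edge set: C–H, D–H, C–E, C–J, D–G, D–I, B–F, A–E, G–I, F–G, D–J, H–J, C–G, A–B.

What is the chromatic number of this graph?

C, H, J are pairwise adjacent, so at least 3 colors are needed.
3 colors suffice: A=1, B=2, C=1, D=1, E=2, F=1, G=2, H=3, I=3, J=2. Each edge has distinct colors on its endpoints.

3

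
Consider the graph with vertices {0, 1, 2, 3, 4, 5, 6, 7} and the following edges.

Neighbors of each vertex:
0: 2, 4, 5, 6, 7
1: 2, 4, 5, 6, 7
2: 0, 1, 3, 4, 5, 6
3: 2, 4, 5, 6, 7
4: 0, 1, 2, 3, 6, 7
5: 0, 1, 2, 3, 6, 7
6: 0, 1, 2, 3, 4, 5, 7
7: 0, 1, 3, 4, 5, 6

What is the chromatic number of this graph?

0, 4, 6, 7 form a clique, so at least 4 colors are needed.
One proper 4-coloring: 0=yellow, 1=yellow, 2=blue, 3=yellow, 4=green, 5=green, 6=red, 7=blue. Each edge has distinct colors on its endpoints.

4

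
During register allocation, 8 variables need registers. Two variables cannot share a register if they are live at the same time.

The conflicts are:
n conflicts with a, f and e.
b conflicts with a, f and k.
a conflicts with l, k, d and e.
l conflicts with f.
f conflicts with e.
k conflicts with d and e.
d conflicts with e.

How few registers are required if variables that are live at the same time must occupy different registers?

4

a, k, d, e all conflict with each other, so at least 4 registers are needed.
4 registers suffice: register 1 → {a, f}; register 2 → {b, l, e}; register 3 → {n, k}; register 4 → {d}. Every pair that conflicts lands in different registers.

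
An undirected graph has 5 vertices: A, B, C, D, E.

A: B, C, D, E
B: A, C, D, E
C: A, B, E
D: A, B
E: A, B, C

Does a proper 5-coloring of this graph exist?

The chromatic number is 4. A, B, C, E are pairwise adjacent (a clique of size 4), so at least 4 colors are needed.
A valid assignment using 4 colors: A=2, B=1, C=3, D=3, E=4.
Since 5 ≥ 4, a proper 5-coloring certainly exists.

Yes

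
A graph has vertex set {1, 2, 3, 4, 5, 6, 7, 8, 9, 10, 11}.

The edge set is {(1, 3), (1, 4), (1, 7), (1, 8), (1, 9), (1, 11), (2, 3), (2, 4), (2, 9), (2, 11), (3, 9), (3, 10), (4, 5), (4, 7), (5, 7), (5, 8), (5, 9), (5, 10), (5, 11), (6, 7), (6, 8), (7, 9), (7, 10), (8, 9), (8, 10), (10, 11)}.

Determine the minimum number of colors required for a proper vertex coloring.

3

5, 8, 10 are pairwise adjacent, so at least 3 colors are needed.
3 colors suffice: color red → {3, 7, 8, 11}; color blue → {1, 2, 5, 6}; color green → {4, 9, 10}. Each edge has distinct colors on its endpoints.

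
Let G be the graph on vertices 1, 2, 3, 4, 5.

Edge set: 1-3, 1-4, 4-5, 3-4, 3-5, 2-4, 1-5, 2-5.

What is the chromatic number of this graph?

1, 3, 4, 5 form a clique, so at least 4 colors are needed.
One proper 4-coloring: 1=yellow, 2=green, 3=green, 4=blue, 5=red. Every edge joins two different colors.

4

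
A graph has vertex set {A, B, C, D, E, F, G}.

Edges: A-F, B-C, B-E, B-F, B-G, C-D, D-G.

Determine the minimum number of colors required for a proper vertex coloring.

D and G are adjacent, so at least 2 colors are needed.
2 colors suffice: A=red, B=red, C=blue, D=red, E=blue, F=blue, G=blue. Every edge joins two different colors.

2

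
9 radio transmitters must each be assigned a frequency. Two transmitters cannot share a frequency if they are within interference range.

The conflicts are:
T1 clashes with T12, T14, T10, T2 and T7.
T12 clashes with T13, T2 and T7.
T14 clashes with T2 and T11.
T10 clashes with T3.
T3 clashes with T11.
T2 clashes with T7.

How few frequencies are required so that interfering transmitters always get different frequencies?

T1, T12, T2, T7 all conflict with each other, so at least 4 frequencies are needed.
4 frequencies suffice: frequency 1 → {T1, T13, T11}; frequency 2 → {T12, T14, T10}; frequency 3 → {T3, T2}; frequency 4 → {T7}. Each listed conflict is separated.

4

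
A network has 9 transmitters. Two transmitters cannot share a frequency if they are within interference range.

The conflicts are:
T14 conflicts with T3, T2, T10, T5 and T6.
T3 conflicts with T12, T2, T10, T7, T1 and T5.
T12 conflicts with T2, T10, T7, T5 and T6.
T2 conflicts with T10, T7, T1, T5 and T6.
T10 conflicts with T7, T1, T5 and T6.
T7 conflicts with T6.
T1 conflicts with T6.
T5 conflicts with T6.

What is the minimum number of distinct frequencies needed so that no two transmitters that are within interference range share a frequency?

T14, T2, T10, T5, T6 are mutually in conflict, so at least 5 frequencies are needed.
5 frequencies suffice: T14=5, T3=3, T12=5, T2=2, T10=1, T7=4, T1=4, T5=4, T6=3. No two conflicting transmitters share a frequency.

5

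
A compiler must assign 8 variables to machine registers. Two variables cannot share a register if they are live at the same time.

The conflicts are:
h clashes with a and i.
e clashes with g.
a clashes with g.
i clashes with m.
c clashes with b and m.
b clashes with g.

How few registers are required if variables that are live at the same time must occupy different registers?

3

The cycle h-a-g-b-c-m-i-h has odd length 7, so it cannot be 2-colored; at least 3 registers are needed.
3 registers suffice: register 1 → {i, c, g}; register 2 → {h, e, b, m}; register 3 → {a}. No two conflicting variables share a register.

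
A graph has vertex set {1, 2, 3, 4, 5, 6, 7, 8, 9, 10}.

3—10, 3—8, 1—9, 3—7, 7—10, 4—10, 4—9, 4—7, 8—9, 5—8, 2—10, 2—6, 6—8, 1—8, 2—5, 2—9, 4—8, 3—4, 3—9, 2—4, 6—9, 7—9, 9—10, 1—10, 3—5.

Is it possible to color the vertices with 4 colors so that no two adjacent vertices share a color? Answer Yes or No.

No

3, 4, 7, 9, 10 are mutually adjacent (a clique of size 5), so at least 5 colors are needed.
So 4 colors are not enough.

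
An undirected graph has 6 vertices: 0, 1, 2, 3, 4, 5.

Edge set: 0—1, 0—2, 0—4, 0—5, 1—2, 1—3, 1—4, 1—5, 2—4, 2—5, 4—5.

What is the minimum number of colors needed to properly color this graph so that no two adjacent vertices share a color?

0, 1, 2, 4, 5 are pairwise adjacent (a clique of size 5), so at least 5 colors are needed.
5 colors suffice: color a → {1}; color b → {2, 3}; color c → {0}; color d → {5}; color e → {4}. No two adjacent vertices share a color.

5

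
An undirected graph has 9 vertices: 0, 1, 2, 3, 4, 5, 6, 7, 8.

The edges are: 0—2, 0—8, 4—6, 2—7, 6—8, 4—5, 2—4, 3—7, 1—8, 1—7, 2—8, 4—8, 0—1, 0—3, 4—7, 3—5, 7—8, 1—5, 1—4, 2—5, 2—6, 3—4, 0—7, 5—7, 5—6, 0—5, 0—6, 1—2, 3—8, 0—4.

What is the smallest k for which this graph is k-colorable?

6

0, 1, 2, 4, 5, 7 are mutually adjacent (a clique of size 6), so at least 6 colors are needed.
A valid assignment using 6 colors: 0=b, 1=f, 2=c, 3=c, 4=a, 5=d, 6=e, 7=e, 8=d. No two adjacent vertices share a color.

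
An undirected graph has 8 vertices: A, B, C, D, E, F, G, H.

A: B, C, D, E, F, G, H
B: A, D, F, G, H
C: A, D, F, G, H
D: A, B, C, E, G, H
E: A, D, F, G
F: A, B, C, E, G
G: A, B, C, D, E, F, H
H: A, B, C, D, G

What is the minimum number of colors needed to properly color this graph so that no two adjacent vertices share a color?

5

A, B, D, G, H are mutually adjacent (a clique of size 5), so at least 5 colors are needed.
5 colors suffice: color 1 → {G}; color 2 → {A}; color 3 → {D, F}; color 4 → {E, H}; color 5 → {B, C}. Each edge has distinct colors on its endpoints.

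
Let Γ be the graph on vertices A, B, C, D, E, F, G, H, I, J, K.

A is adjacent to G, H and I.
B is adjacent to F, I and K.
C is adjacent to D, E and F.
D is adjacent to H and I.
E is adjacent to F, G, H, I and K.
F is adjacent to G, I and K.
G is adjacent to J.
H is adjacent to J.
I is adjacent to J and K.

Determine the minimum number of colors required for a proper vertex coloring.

4

E, F, I, K are pairwise adjacent (a clique of size 4), so at least 4 colors are needed.
4 colors suffice: A=2, B=2, C=1, D=2, E=2, F=3, G=1, H=1, I=1, J=2, K=4. No two adjacent vertices share a color.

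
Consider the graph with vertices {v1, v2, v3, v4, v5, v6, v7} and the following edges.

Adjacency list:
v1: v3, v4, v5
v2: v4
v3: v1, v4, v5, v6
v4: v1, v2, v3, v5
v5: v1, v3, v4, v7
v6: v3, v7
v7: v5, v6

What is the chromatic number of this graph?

4

v1, v3, v4, v5 are pairwise adjacent (a clique of size 4), so at least 4 colors are needed.
4 colors suffice: color 1 → {v2, v3, v7}; color 2 → {v5, v6}; color 3 → {v4}; color 4 → {v1}. Every edge joins two different colors.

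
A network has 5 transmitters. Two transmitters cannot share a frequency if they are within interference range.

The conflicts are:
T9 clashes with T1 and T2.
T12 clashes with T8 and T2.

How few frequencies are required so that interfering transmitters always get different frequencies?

T12 and T8 conflict, so at least 2 frequencies are needed.
Using 2 frequencies: T9=2, T1=1, T12=2, T8=1, T2=1. Every pair that conflicts lands in different frequencies.

2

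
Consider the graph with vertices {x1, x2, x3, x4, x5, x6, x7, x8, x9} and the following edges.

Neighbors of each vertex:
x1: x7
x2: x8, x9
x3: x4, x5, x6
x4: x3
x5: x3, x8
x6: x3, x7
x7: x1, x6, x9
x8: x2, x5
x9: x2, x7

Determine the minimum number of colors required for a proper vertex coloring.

The cycle x3-x6-x7-x9-x2-x8-x5-x3 has odd length 7, so it cannot be 2-colored; at least 3 colors are needed.
A valid assignment using 3 colors: x1=B, x2=R, x3=R, x4=B, x5=B, x6=B, x7=R, x8=G, x9=B. Each edge has distinct colors on its endpoints.

3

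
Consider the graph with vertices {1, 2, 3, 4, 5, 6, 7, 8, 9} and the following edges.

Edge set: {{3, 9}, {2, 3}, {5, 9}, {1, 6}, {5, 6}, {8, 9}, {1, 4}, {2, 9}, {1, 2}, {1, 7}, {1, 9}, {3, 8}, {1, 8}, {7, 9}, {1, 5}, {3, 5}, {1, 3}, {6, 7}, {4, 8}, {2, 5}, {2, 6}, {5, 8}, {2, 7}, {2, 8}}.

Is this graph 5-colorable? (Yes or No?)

1, 2, 3, 5, 8, 9 are mutually adjacent (a clique of size 6), so at least 6 colors are needed.
So 5 colors are not enough.

No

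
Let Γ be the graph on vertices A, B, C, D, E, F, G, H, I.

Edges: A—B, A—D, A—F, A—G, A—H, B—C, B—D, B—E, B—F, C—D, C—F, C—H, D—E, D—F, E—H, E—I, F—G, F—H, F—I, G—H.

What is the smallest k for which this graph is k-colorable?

A, F, G, H are pairwise adjacent (a clique of size 4), so at least 4 colors are needed.
4 colors suffice: color 1 → {E, F}; color 2 → {D, H, I}; color 3 → {A, C}; color 4 → {B, G}. Every edge joins two different colors.

4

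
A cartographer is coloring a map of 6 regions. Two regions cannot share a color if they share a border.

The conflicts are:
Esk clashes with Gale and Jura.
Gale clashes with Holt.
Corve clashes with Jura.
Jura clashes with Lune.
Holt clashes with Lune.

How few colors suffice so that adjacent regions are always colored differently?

The cycle Lune-Jura-Esk-Gale-Holt-Lune has odd length 5, so it cannot be 2-colored; at least 3 colors are needed.
3 colors suffice: color 1 → {Jura, Holt}; color 2 → {Esk, Corve, Lune}; color 3 → {Gale}. No two conflicting regions share a color.

3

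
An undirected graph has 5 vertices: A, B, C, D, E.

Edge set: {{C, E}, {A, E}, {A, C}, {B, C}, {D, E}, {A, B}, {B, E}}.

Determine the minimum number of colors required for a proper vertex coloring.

A, B, C, E are mutually adjacent (a clique of size 4), so at least 4 colors are needed.
4 colors suffice: color red → {E}; color blue → {A, D}; color green → {C}; color yellow → {B}. Every edge joins two different colors.

4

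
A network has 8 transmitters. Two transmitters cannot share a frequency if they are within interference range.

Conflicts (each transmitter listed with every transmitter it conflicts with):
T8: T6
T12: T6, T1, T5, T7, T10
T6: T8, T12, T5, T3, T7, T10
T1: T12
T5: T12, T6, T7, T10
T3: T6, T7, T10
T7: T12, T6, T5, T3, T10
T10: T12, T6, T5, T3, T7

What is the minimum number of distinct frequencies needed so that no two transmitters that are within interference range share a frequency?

5

T12, T6, T5, T7, T10 pairwise conflict, so at least 5 frequencies are needed.
5 frequencies suffice: frequency 1 → {T6, T1}; frequency 2 → {T8, T12, T3}; frequency 3 → {T10}; frequency 4 → {T7}; frequency 5 → {T5}. Every pair that conflicts lands in different frequencies.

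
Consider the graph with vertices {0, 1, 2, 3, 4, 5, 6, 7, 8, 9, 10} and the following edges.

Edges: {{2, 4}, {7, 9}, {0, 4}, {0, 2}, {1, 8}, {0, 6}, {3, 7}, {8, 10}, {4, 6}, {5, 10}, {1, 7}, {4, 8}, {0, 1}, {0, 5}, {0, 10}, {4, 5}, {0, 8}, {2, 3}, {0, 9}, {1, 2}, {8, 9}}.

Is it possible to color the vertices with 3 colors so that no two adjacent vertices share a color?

The chromatic number is 3. 0, 4, 6 are mutually adjacent, so at least 3 colors are needed.
A valid assignment using 3 colors: 0=a, 1=c, 2=b, 3=c, 4=c, 5=b, 6=b, 7=a, 8=b, 9=c, 10=c.
That is already a proper 3-coloring.

Yes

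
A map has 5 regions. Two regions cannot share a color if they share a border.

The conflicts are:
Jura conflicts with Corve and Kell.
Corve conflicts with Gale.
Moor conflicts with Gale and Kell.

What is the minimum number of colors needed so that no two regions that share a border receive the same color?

3

The cycle Kell-Jura-Corve-Gale-Moor-Kell has odd length 5, so it cannot be 2-colored; at least 3 colors are needed.
3 colors suffice: color 1 → {Corve, Moor}; color 2 → {Gale, Kell}; color 3 → {Jura}. Each listed conflict is separated.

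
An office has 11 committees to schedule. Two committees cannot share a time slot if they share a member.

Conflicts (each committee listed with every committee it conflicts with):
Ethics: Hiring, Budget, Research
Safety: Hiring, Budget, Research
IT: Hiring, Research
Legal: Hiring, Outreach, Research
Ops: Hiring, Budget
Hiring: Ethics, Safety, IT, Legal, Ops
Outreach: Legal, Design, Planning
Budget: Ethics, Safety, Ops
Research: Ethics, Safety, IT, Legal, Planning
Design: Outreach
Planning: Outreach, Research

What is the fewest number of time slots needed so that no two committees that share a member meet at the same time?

2

Ethics and Research conflict, so at least 2 time slots are needed.
Using 2 time slots: Ethics=2, Safety=2, IT=2, Legal=2, Ops=2, Hiring=1, Outreach=1, Budget=1, Research=1, Design=2, Planning=2. No two conflicting committees share a time slot.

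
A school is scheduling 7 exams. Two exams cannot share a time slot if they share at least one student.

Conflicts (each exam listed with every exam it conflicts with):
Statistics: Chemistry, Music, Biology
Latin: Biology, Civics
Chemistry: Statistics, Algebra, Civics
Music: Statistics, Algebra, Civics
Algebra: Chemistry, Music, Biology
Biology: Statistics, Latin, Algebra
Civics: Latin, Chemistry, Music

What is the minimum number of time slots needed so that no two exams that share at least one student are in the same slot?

The cycle Civics-Chemistry-Statistics-Biology-Latin-Civics has odd length 5, so it cannot be 2-colored; at least 3 time slots are needed.
Using 3 time slots: Statistics=1, Latin=3, Chemistry=2, Music=2, Algebra=1, Biology=2, Civics=1. Each listed conflict is separated.

3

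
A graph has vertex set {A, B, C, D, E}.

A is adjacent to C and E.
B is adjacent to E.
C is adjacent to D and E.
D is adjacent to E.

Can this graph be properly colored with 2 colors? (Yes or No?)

No

A, C, E are pairwise adjacent, so at least 3 colors are needed.
So 2 colors are not enough.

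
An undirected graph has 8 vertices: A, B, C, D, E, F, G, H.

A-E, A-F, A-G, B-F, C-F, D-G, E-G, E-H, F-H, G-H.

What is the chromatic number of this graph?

E, G, H are pairwise adjacent, so at least 3 colors are needed.
One proper 3-coloring: A=blue, B=blue, C=blue, D=blue, E=green, F=red, G=red, H=blue. Each edge has distinct colors on its endpoints.

3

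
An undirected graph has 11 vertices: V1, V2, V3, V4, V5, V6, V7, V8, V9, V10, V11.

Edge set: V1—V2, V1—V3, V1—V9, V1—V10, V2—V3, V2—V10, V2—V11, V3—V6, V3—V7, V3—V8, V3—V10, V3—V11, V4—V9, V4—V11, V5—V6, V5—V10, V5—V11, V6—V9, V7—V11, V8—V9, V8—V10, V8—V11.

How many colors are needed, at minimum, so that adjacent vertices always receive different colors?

4

V1, V2, V3, V10 are pairwise adjacent (a clique of size 4), so at least 4 colors are needed.
4 colors suffice: V1=4, V2=3, V3=1, V4=3, V5=1, V6=2, V7=3, V8=3, V9=1, V10=2, V11=2. Each edge has distinct colors on its endpoints.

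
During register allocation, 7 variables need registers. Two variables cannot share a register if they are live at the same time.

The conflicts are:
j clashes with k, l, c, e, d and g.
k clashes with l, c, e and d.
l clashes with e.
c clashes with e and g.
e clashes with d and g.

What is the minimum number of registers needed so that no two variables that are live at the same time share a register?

4

j, k, e, d all conflict with each other, so at least 4 registers are needed.
4 registers suffice: j=1, k=3, l=4, c=4, e=2, d=4, g=3. No two conflicting variables share a register.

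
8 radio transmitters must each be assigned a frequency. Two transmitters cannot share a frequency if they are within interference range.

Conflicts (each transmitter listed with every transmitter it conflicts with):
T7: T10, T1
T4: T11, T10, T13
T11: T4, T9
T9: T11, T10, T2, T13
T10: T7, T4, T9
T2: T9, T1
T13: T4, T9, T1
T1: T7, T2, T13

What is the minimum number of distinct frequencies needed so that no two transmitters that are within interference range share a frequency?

The cycle T1-T2-T9-T10-T7-T1 has odd length 5, so it cannot be 2-colored; at least 3 frequencies are needed.
3 frequencies suffice: T7=3, T4=1, T11=2, T9=1, T10=2, T2=2, T13=2, T1=1. Every pair that conflicts lands in different frequencies.

3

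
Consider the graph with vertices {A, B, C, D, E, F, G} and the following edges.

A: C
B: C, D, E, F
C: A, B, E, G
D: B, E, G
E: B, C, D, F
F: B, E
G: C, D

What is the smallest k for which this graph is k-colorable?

B, E, F form a triangle, so at least 3 colors are needed.
3 colors suffice: color 1 → {A, E, G}; color 2 → {B}; color 3 → {C, D, F}. No two adjacent vertices share a color.

3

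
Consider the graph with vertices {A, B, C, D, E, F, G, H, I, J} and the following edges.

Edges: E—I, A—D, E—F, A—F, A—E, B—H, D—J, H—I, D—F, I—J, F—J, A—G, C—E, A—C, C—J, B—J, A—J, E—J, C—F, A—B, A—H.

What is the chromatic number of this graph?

5

A, C, E, F, J are pairwise adjacent (a clique of size 5), so at least 5 colors are needed.
5 colors suffice: color 1 → {A, I}; color 2 → {G, H, J}; color 3 → {B, F}; color 4 → {D, E}; color 5 → {C}. Every edge joins two different colors.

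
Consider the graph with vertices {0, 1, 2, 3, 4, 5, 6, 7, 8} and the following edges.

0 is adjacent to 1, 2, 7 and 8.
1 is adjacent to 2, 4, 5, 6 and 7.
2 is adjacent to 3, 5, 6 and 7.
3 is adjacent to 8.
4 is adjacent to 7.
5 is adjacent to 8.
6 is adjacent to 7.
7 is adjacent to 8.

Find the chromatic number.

4

0, 1, 2, 7 are mutually adjacent (a clique of size 4), so at least 4 colors are needed.
4 colors suffice: color a → {3, 5, 7}; color b → {1, 8}; color c → {2, 4}; color d → {0, 6}. No two adjacent vertices share a color.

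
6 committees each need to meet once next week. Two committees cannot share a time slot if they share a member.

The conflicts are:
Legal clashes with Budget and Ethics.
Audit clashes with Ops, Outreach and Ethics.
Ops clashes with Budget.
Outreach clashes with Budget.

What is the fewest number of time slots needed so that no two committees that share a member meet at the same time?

The cycle Budget-Legal-Ethics-Audit-Ops-Budget has odd length 5, so it cannot be 2-colored; at least 3 time slots are needed.
3 time slots suffice: time slot 1 → {Audit, Budget}; time slot 2 → {Ops, Outreach, Ethics}; time slot 3 → {Legal}. No two conflicting committees share a time slot.

3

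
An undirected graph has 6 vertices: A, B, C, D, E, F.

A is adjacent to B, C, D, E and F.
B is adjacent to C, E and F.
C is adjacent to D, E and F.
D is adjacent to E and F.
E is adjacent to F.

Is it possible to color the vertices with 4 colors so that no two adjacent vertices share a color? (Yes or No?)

A, B, C, E, F are pairwise adjacent (a clique of size 5), so at least 5 colors are needed.
So 4 colors are not enough.

No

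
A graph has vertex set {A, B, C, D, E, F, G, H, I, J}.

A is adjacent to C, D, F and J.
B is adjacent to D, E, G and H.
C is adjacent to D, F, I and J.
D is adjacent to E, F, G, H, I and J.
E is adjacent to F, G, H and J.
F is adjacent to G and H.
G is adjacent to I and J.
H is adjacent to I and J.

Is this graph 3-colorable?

B, D, E, G form a clique, so at least 4 colors are needed.
So 3 colors are not enough.

No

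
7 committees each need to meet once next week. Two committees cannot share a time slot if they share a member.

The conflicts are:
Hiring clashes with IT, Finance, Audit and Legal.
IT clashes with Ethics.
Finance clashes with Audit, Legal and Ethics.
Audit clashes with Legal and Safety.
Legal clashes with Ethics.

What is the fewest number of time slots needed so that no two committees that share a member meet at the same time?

4

Hiring, Finance, Audit, Legal all conflict with each other, so at least 4 time slots are needed.
4 time slots suffice: time slot 1 → {IT, Finance, Safety}; time slot 2 → {Legal}; time slot 3 → {Hiring, Ethics}; time slot 4 → {Audit}. Every pair that conflicts lands in different time slots.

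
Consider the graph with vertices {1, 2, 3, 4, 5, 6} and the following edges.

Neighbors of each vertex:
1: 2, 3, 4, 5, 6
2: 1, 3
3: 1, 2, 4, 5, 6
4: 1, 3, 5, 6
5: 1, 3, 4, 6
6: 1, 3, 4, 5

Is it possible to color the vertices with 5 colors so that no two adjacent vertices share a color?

Yes

The chromatic number is 5. 1, 3, 4, 5, 6 are mutually adjacent (a clique of size 5), so at least 5 colors are needed.
5 colors suffice: 1=a, 2=c, 3=b, 4=d, 5=c, 6=e.
That is already a proper 5-coloring.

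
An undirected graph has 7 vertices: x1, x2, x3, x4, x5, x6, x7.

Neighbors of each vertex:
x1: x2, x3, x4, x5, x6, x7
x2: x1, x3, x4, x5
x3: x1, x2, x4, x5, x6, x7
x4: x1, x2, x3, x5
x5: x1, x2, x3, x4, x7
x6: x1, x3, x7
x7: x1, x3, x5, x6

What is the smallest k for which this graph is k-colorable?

5

x1, x2, x3, x4, x5 form a clique, so at least 5 colors are needed.
One proper 5-coloring: x1=1, x2=4, x3=2, x4=5, x5=3, x6=3, x7=4. No two adjacent vertices share a color.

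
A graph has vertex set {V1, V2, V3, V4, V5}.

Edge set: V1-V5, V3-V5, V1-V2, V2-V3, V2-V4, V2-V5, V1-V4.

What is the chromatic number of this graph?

V1, V2, V4 are pairwise adjacent, so at least 3 colors are needed.
A valid assignment using 3 colors: V1=3, V2=1, V3=3, V4=2, V5=2. Every edge joins two different colors.

3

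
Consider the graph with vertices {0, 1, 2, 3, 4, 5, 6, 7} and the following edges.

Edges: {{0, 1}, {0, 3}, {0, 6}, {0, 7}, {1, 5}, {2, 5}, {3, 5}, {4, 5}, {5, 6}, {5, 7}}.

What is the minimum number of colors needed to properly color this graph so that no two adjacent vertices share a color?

0 and 1 are adjacent, so at least 2 colors are needed.
2 colors suffice: color a → {0, 5}; color b → {1, 2, 3, 4, 6, 7}. Every edge joins two different colors.

2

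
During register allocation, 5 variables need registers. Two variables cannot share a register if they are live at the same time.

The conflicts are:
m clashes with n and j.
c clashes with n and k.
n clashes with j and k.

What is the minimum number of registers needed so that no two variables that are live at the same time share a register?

c, n, k pairwise conflict, so at least 3 registers are needed.
Using 3 registers: m=2, c=2, n=1, j=3, k=3. Each listed conflict is separated.

3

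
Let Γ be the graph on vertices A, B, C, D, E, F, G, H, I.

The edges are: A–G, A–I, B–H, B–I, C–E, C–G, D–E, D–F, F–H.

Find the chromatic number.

3

The cycle I-A-G-C-E-D-F-H-B-I has odd length 9, so it cannot be 2-colored; at least 3 colors are needed.
3 colors suffice: color 1 → {E, F, G, I}; color 2 → {A, B, C, D}; color 3 → {H}. Every edge joins two different colors.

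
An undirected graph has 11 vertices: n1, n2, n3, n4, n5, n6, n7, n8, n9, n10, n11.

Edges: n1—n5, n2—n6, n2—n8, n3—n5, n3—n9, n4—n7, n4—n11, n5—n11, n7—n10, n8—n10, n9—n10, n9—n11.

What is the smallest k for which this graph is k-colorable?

The cycle n9-n11-n4-n7-n10-n9 has odd length 5, so it cannot be 2-colored; at least 3 colors are needed.
One proper 3-coloring: n1=R, n2=R, n3=R, n4=B, n5=B, n6=B, n7=G, n8=B, n9=B, n10=R, n11=R. No two adjacent vertices share a color.

3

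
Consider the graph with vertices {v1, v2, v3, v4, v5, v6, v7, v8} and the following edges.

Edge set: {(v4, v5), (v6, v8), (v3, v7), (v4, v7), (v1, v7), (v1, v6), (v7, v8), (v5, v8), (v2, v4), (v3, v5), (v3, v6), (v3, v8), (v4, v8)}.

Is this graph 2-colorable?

v4, v5, v8 form a triangle, so at least 3 colors are needed.
So 2 colors are not enough.

No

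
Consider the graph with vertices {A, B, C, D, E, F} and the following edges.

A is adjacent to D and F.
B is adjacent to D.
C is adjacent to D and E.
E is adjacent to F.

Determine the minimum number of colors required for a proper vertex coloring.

The cycle A-D-C-E-F-A has odd length 5, so it cannot be 2-colored; at least 3 colors are needed.
One proper 3-coloring: A=2, B=2, C=2, D=1, E=3, F=1. Every edge joins two different colors.

3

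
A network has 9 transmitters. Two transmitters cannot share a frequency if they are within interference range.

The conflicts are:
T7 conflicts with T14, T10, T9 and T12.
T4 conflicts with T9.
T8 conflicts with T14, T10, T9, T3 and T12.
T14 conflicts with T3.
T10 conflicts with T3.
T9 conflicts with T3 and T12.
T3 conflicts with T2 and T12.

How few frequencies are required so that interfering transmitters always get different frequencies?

4

T8, T9, T3, T12 pairwise conflict, so at least 4 frequencies are needed.
4 frequencies suffice: frequency 1 → {T7, T4, T3}; frequency 2 → {T8, T2}; frequency 3 → {T14, T10, T9}; frequency 4 → {T12}. Every pair that conflicts lands in different frequencies.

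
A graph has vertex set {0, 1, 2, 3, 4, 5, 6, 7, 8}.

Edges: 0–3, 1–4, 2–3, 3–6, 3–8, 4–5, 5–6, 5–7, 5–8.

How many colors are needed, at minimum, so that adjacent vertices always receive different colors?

2

1 and 4 are adjacent, so at least 2 colors are needed.
One proper 2-coloring: 0=blue, 1=red, 2=blue, 3=red, 4=blue, 5=red, 6=blue, 7=blue, 8=blue. No two adjacent vertices share a color.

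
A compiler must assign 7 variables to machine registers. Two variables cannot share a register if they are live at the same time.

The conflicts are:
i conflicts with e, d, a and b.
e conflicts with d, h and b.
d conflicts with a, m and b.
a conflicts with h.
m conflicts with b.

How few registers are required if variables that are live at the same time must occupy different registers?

4

i, e, d, b pairwise conflict, so at least 4 registers are needed.
4 registers suffice: register 1 → {d, h}; register 2 → {i, m}; register 3 → {e, a}; register 4 → {b}. Every pair that conflicts lands in different registers.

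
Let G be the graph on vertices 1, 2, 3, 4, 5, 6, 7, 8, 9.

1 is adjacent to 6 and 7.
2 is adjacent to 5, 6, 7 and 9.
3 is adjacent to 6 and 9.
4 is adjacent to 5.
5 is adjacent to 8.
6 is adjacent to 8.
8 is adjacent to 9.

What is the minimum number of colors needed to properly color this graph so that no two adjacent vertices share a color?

4 and 5 are adjacent, so at least 2 colors are needed.
A valid assignment using 2 colors: 1=a, 2=a, 3=a, 4=a, 5=b, 6=b, 7=b, 8=a, 9=b. No two adjacent vertices share a color.

2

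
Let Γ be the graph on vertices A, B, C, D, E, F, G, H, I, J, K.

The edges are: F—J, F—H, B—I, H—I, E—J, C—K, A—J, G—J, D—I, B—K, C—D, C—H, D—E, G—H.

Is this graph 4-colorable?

The chromatic number is 3. The cycle B-I-D-C-K-B has odd length 5, so it cannot be 2-colored; at least 3 colors are needed.
One proper 3-coloring: A=2, B=3, C=2, D=1, E=2, F=2, G=2, H=1, I=2, J=1, K=1.
Since 4 ≥ 3, a proper 4-coloring certainly exists.

Yes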